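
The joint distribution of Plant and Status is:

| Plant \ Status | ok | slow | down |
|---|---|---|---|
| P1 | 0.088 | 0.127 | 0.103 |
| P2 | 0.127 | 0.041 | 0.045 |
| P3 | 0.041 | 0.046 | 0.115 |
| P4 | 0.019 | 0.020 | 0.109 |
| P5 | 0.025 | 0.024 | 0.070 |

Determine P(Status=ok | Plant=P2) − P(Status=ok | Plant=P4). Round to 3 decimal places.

0.468

P(Plant=P2) = 0.127 + 0.041 + 0.045 = 0.213; P(Status=ok | Plant=P2) = 0.127/0.213 = 0.5962.
P(Plant=P4) = 0.019 + 0.020 + 0.109 = 0.148; P(Status=ok | Plant=P4) = 0.019/0.148 = 0.1284.
Difference = 0.468.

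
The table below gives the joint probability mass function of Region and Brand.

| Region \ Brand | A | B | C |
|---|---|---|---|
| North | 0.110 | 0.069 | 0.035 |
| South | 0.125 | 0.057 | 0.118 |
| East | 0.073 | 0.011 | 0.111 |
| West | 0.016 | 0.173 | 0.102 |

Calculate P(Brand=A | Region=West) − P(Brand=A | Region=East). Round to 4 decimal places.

-0.3194

P(Region=West) = 0.016 + 0.173 + 0.102 = 0.291; P(Brand=A | Region=West) = 0.016/0.291 = 0.05498.
P(Region=East) = 0.073 + 0.011 + 0.111 = 0.195; P(Brand=A | Region=East) = 0.073/0.195 = 0.37436.
Difference = -0.3194.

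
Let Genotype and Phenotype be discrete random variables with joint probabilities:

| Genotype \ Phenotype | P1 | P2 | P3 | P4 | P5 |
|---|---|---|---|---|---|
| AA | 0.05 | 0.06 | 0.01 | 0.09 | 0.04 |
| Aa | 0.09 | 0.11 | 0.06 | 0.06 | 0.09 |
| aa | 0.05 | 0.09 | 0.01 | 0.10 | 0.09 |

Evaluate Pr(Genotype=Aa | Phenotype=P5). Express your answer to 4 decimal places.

0.4091

P(Phenotype=P5) = 0.04 + 0.09 + 0.09 = 0.22.
P(Genotype=Aa | Phenotype=P5) = 0.09/0.22 = 0.4091.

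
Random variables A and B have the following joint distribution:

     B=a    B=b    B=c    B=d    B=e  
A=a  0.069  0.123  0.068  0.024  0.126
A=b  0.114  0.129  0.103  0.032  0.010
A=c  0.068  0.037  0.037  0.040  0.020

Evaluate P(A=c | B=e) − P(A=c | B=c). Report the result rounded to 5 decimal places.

-0.04968

P(B=e) = 0.126 + 0.010 + 0.020 = 0.156; P(A=c | B=e) = 0.020/0.156 = 0.128205.
P(B=c) = 0.068 + 0.103 + 0.037 = 0.208; P(A=c | B=c) = 0.037/0.208 = 0.177885.
Difference = -0.04968.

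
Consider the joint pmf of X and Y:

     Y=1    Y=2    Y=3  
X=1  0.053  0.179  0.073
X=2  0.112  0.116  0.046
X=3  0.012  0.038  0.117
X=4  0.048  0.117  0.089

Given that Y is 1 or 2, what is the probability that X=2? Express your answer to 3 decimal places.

P(Y=1) = 0.053 + 0.112 + 0.012 + 0.048 = 0.225.
P(Y=2) = 0.179 + 0.116 + 0.038 + 0.117 = 0.450.
P(Y ∈ {1, 2}) = 0.225 + 0.450 = 0.675; P(X=2, Y ∈ {1, 2}) = 0.112 + 0.116 = 0.228.
P(X=2 | Y ∈ {1, 2}) = 0.228/0.675 = 0.338.

0.338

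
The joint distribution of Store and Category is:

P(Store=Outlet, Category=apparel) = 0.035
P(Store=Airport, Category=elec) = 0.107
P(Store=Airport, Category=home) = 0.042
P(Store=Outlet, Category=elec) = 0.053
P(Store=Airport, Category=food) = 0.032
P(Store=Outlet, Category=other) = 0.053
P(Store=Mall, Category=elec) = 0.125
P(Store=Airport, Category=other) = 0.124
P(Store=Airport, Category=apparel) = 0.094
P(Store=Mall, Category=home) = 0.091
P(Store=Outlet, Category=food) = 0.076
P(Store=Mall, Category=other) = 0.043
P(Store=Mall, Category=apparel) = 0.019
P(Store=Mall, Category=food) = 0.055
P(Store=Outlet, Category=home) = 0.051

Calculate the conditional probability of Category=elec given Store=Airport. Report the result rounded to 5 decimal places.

0.26817

P(Store=Airport) = 0.032 + 0.094 + 0.107 + 0.042 + 0.124 = 0.399.
P(Category=elec | Store=Airport) = 0.107/0.399 = 0.26817.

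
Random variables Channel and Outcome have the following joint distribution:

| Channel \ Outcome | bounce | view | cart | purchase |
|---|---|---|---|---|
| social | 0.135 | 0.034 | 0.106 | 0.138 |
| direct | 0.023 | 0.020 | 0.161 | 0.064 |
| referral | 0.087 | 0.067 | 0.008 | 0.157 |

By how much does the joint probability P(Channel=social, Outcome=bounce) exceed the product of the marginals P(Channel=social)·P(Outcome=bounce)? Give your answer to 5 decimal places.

0.03382

P(Channel=social) = 0.135 + 0.034 + 0.106 + 0.138 = 0.413.
P(Outcome=bounce) = 0.135 + 0.023 + 0.087 = 0.245.
P(Channel=social, Outcome=bounce) − P(Channel=social)P(Outcome=bounce) = 0.135 − 0.413×0.245 = 0.03382.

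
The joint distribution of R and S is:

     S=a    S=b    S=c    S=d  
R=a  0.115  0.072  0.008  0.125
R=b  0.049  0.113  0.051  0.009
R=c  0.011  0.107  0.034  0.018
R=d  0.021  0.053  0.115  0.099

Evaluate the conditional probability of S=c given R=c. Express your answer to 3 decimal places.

P(R=c) = 0.011 + 0.107 + 0.034 + 0.018 = 0.170.
P(S=c | R=c) = 0.034/0.170 = 0.200.

0.200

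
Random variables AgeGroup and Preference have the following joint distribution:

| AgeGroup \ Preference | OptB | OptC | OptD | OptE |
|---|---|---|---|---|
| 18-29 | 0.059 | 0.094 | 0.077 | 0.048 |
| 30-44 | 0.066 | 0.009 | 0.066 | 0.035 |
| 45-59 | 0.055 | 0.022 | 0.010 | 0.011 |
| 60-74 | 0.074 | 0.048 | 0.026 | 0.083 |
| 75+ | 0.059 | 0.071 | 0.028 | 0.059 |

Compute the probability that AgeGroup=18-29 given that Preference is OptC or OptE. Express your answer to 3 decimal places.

0.296

P(Preference=OptC) = 0.094 + 0.009 + 0.022 + 0.048 + 0.071 = 0.244.
P(Preference=OptE) = 0.048 + 0.035 + 0.011 + 0.083 + 0.059 = 0.236.
P(Preference ∈ {OptC, OptE}) = 0.244 + 0.236 = 0.480; P(AgeGroup=18-29, Preference ∈ {OptC, OptE}) = 0.094 + 0.048 = 0.142.
P(AgeGroup=18-29 | Preference ∈ {OptC, OptE}) = 0.142/0.480 = 0.296.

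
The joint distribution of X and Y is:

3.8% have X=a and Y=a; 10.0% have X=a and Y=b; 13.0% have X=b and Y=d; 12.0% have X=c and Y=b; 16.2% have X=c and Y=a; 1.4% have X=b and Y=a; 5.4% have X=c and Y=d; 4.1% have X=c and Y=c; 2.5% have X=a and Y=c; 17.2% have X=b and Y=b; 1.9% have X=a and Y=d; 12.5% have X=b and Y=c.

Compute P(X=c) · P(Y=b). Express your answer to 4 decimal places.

0.1478

P(X=c) = 0.162 + 0.120 + 0.041 + 0.054 = 0.377.
P(Y=b) = 0.100 + 0.172 + 0.120 = 0.392.
Product: 0.377 × 0.392 = 0.1478.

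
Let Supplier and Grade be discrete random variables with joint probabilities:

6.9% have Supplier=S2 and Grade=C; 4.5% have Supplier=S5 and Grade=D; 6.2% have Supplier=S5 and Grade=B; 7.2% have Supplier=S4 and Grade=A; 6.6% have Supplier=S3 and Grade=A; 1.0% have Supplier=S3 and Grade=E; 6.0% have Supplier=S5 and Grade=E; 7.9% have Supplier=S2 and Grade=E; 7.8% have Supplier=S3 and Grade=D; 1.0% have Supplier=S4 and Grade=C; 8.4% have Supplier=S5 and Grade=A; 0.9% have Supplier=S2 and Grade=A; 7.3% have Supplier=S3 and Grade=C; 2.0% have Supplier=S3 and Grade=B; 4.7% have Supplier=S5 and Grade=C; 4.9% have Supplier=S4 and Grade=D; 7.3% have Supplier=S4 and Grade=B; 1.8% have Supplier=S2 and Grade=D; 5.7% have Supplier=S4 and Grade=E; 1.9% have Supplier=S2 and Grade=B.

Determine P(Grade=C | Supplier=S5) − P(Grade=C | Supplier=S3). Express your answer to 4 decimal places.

P(Supplier=S5) = 0.084 + 0.062 + 0.047 + 0.045 + 0.060 = 0.298; P(Grade=C | Supplier=S5) = 0.047/0.298 = 0.15772.
P(Supplier=S3) = 0.066 + 0.020 + 0.073 + 0.078 + 0.010 = 0.247; P(Grade=C | Supplier=S3) = 0.073/0.247 = 0.29555.
Difference = -0.1378.

-0.1378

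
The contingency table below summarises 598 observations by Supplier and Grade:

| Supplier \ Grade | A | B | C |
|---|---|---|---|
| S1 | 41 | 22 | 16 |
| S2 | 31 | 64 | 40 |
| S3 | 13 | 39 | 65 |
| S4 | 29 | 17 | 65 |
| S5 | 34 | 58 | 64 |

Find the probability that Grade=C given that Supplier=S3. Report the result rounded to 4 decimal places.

Total with Supplier=S3: 13 + 39 + 65 = 117.
P(Grade=C | Supplier=S3) = 65/117 = 0.5556.

0.5556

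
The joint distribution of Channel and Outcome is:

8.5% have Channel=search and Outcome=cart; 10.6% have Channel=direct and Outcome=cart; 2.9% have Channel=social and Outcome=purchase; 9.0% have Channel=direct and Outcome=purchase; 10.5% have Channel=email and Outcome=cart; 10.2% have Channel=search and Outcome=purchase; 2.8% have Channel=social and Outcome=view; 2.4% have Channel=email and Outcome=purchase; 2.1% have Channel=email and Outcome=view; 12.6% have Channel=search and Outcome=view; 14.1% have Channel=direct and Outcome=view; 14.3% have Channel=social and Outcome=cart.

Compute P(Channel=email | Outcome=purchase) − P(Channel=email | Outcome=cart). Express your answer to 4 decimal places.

P(Outcome=purchase) = 0.024 + 0.102 + 0.029 + 0.090 = 0.245; P(Channel=email | Outcome=purchase) = 0.024/0.245 = 0.09796.
P(Outcome=cart) = 0.105 + 0.085 + 0.143 + 0.106 = 0.439; P(Channel=email | Outcome=cart) = 0.105/0.439 = 0.23918.
Difference = -0.1412.

-0.1412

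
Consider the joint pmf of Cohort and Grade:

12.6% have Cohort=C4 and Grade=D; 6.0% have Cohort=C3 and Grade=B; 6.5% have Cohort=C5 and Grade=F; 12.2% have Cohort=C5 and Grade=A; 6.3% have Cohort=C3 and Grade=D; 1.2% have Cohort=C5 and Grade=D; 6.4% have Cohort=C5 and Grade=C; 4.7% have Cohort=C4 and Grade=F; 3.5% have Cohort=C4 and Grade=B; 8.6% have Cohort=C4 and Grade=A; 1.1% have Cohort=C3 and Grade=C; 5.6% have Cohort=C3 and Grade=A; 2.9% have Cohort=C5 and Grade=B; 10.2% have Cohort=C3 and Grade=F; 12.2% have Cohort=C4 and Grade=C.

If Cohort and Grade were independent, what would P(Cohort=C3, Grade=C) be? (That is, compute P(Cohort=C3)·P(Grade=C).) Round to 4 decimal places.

0.0575

P(Cohort=C3) = 0.056 + 0.060 + 0.011 + 0.063 + 0.102 = 0.292.
P(Grade=C) = 0.011 + 0.122 + 0.064 = 0.197.
Product: 0.292 × 0.197 = 0.0575.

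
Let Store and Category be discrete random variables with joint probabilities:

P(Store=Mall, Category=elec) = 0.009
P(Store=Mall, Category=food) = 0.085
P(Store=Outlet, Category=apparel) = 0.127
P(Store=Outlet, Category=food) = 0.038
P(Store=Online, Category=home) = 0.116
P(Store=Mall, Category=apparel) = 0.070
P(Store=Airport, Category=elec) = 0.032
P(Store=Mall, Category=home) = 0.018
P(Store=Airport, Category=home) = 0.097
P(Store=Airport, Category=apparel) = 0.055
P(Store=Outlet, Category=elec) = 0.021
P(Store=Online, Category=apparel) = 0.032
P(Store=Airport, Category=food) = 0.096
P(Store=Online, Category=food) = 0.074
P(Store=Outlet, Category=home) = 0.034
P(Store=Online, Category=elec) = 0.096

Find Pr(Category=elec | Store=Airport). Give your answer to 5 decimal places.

P(Store=Airport) = 0.096 + 0.055 + 0.032 + 0.097 = 0.280.
P(Category=elec | Store=Airport) = 0.032/0.280 = 0.11429.

0.11429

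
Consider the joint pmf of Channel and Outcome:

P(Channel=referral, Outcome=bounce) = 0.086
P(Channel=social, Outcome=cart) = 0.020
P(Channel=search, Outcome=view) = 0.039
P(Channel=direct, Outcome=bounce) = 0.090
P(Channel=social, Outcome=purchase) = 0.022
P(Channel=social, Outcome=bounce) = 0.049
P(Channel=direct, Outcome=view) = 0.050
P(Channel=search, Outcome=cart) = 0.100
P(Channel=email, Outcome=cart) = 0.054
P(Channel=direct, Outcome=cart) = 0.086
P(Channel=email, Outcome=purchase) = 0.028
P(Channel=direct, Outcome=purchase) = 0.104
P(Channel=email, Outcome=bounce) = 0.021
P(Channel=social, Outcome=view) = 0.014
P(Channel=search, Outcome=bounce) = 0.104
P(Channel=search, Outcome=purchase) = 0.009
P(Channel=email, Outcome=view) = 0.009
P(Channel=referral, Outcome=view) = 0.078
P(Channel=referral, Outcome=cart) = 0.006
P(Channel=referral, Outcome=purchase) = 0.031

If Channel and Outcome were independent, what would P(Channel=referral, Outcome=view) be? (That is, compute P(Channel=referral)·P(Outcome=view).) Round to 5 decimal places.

P(Channel=referral) = 0.086 + 0.078 + 0.006 + 0.031 = 0.201.
P(Outcome=view) = 0.009 + 0.039 + 0.014 + 0.050 + 0.078 = 0.190.
Product: 0.201 × 0.190 = 0.03819.

0.03819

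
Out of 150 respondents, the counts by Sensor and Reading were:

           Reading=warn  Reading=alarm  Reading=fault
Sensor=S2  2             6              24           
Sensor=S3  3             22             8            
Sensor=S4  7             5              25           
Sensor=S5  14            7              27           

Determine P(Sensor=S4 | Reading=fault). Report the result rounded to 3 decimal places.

Total with Reading=fault: 24 + 8 + 25 + 27 = 84.
P(Sensor=S4 | Reading=fault) = 25/84 = 0.298.

0.298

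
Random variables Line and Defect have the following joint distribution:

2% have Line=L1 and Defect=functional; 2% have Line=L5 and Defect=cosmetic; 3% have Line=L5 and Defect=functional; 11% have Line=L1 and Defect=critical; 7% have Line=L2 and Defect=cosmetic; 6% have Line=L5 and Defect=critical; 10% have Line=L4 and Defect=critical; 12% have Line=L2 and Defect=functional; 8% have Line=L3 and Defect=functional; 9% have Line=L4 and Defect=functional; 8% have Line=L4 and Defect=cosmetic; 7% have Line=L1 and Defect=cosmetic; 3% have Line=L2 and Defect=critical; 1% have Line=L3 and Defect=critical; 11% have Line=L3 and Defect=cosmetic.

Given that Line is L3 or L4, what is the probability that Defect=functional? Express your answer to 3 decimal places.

0.362

P(Line=L3) = 0.11 + 0.08 + 0.01 = 0.20.
P(Line=L4) = 0.08 + 0.09 + 0.10 = 0.27.
P(Line ∈ {L3, L4}) = 0.20 + 0.27 = 0.47; P(Defect=functional, Line ∈ {L3, L4}) = 0.08 + 0.09 = 0.17.
P(Defect=functional | Line ∈ {L3, L4}) = 0.17/0.47 = 0.362.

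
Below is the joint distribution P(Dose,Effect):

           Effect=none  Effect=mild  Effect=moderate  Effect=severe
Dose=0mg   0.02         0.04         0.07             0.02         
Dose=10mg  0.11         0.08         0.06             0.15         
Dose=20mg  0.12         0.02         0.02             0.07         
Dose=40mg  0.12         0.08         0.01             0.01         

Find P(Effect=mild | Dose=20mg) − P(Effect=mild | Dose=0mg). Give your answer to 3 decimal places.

P(Dose=20mg) = 0.12 + 0.02 + 0.02 + 0.07 = 0.23; P(Effect=mild | Dose=20mg) = 0.02/0.23 = 0.0870.
P(Dose=0mg) = 0.02 + 0.04 + 0.07 + 0.02 = 0.15; P(Effect=mild | Dose=0mg) = 0.04/0.15 = 0.2667.
Difference = -0.180.

-0.180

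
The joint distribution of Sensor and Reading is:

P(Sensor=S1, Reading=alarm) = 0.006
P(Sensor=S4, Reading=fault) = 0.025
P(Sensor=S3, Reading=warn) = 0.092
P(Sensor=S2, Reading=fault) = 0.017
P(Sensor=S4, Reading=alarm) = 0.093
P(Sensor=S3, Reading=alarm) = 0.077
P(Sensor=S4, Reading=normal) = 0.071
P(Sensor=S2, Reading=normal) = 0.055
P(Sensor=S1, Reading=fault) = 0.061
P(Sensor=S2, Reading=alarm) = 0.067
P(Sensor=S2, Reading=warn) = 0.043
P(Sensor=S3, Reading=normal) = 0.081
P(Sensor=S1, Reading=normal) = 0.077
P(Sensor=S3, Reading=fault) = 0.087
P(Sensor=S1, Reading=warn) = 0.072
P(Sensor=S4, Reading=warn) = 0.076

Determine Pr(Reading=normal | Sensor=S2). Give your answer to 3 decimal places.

0.302

P(Sensor=S2) = 0.055 + 0.043 + 0.067 + 0.017 = 0.182.
P(Reading=normal | Sensor=S2) = 0.055/0.182 = 0.302.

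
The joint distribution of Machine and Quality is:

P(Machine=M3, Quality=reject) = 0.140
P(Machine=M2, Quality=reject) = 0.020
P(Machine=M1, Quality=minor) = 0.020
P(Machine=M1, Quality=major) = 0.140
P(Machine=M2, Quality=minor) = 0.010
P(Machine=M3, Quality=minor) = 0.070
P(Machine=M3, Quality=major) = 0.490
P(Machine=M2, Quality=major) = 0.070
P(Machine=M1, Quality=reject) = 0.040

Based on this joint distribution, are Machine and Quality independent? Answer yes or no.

Every cell satisfies P(Machine,Quality) = P(Machine)·P(Quality). For instance P(Machine=M1) = 0.200, P(Quality=major) = 0.700, and 0.200×0.700 = 0.140 matches the joint entry. So Machine and Quality are independent.

yes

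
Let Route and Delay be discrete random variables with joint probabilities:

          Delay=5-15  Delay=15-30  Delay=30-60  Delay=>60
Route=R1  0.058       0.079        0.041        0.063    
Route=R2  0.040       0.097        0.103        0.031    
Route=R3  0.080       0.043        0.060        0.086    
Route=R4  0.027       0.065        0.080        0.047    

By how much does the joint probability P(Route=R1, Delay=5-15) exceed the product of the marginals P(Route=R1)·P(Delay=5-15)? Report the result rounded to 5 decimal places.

P(Route=R1) = 0.058 + 0.079 + 0.041 + 0.063 = 0.241.
P(Delay=5-15) = 0.058 + 0.040 + 0.080 + 0.027 = 0.205.
P(Route=R1, Delay=5-15) − P(Route=R1)P(Delay=5-15) = 0.058 − 0.241×0.205 = 0.00860.

0.00860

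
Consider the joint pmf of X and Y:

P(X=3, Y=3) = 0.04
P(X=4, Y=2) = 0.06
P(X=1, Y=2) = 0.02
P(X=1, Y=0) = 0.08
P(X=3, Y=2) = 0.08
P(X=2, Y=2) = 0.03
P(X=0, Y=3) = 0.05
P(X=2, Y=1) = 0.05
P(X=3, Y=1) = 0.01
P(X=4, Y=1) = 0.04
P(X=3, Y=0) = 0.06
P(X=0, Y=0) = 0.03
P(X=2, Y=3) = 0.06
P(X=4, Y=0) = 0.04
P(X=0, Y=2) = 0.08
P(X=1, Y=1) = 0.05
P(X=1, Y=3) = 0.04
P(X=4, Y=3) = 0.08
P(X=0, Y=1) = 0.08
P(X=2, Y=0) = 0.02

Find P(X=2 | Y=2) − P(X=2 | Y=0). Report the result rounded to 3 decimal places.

P(Y=2) = 0.08 + 0.02 + 0.03 + 0.08 + 0.06 = 0.27; P(X=2 | Y=2) = 0.03/0.27 = 0.1111.
P(Y=0) = 0.03 + 0.08 + 0.02 + 0.06 + 0.04 = 0.23; P(X=2 | Y=0) = 0.02/0.23 = 0.0870.
Difference = 0.024.

0.024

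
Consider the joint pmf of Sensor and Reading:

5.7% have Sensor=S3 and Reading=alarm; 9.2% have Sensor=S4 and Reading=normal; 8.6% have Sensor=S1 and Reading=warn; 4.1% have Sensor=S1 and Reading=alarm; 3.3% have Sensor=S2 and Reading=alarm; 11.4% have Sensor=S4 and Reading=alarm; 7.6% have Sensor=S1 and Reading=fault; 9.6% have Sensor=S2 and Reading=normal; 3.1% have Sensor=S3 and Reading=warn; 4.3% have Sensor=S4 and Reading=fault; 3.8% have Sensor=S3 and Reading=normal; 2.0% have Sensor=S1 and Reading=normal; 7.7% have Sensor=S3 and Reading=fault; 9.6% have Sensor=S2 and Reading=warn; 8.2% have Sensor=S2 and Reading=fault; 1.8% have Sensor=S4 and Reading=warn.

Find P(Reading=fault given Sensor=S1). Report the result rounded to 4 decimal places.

P(Sensor=S1) = 0.020 + 0.086 + 0.041 + 0.076 = 0.223.
P(Reading=fault | Sensor=S1) = 0.076/0.223 = 0.3408.

0.3408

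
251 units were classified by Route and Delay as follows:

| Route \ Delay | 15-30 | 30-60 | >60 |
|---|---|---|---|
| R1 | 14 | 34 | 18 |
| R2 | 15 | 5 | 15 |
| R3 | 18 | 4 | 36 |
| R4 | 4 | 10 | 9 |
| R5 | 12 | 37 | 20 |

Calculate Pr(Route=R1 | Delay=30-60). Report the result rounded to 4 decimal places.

0.3778

Total with Delay=30-60: 34 + 5 + 4 + 10 + 37 = 90.
P(Route=R1 | Delay=30-60) = 34/90 = 0.3778.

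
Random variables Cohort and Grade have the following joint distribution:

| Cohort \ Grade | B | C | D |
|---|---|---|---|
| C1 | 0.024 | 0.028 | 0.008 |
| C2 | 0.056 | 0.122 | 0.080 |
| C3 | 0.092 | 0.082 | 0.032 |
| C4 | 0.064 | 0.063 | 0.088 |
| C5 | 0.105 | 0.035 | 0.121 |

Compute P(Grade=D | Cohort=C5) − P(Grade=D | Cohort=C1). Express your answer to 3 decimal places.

0.330

P(Cohort=C5) = 0.105 + 0.035 + 0.121 = 0.261; P(Grade=D | Cohort=C5) = 0.121/0.261 = 0.4636.
P(Cohort=C1) = 0.024 + 0.028 + 0.008 = 0.060; P(Grade=D | Cohort=C1) = 0.008/0.060 = 0.1333.
Difference = 0.330.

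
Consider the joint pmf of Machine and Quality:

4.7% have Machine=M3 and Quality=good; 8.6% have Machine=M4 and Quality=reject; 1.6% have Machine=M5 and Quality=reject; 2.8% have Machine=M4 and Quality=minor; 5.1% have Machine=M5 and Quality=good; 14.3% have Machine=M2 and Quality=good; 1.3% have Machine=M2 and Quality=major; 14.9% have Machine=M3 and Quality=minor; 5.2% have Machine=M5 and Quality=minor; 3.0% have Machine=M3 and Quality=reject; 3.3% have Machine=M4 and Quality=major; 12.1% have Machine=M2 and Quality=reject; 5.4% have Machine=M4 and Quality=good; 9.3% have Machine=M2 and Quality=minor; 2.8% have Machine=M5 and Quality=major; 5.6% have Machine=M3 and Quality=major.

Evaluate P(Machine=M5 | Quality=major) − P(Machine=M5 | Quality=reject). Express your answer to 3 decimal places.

0.152

P(Quality=major) = 0.013 + 0.056 + 0.033 + 0.028 = 0.130; P(Machine=M5 | Quality=major) = 0.028/0.130 = 0.2154.
P(Quality=reject) = 0.121 + 0.030 + 0.086 + 0.016 = 0.253; P(Machine=M5 | Quality=reject) = 0.016/0.253 = 0.0632.
Difference = 0.152.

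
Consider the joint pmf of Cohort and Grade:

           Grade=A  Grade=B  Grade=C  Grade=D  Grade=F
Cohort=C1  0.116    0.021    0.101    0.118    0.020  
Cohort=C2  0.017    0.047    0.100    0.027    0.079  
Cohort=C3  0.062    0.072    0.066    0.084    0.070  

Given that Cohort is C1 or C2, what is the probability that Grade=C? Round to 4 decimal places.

0.3111

P(Cohort=C1) = 0.116 + 0.021 + 0.101 + 0.118 + 0.020 = 0.376.
P(Cohort=C2) = 0.017 + 0.047 + 0.100 + 0.027 + 0.079 = 0.270.
P(Cohort ∈ {C1, C2}) = 0.376 + 0.270 = 0.646; P(Grade=C, Cohort ∈ {C1, C2}) = 0.101 + 0.100 = 0.201.
P(Grade=C | Cohort ∈ {C1, C2}) = 0.201/0.646 = 0.3111.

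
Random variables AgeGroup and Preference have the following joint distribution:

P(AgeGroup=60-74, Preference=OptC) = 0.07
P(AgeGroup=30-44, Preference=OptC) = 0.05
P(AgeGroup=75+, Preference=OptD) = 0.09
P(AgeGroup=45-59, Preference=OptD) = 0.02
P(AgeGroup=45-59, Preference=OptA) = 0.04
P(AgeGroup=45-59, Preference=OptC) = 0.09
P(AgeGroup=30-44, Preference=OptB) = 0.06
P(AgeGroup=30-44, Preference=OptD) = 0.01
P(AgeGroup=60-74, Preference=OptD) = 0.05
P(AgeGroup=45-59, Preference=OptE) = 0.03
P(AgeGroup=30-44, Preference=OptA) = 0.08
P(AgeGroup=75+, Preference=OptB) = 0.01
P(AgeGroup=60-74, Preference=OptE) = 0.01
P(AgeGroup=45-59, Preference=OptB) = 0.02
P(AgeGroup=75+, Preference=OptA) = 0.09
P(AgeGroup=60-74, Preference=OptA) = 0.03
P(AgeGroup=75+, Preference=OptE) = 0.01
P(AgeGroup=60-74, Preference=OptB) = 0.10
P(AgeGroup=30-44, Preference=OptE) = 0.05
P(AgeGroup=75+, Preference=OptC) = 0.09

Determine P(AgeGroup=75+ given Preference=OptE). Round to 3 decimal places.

0.100

P(Preference=OptE) = 0.05 + 0.03 + 0.01 + 0.01 = 0.10.
P(AgeGroup=75+ | Preference=OptE) = 0.01/0.10 = 0.100.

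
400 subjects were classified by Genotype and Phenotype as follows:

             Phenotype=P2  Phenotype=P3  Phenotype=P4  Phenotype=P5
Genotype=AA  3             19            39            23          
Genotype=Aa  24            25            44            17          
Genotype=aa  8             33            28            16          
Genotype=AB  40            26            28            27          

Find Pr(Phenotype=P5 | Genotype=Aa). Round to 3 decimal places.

0.155

Total with Genotype=Aa: 24 + 25 + 44 + 17 = 110.
P(Phenotype=P5 | Genotype=Aa) = 17/110 = 0.155.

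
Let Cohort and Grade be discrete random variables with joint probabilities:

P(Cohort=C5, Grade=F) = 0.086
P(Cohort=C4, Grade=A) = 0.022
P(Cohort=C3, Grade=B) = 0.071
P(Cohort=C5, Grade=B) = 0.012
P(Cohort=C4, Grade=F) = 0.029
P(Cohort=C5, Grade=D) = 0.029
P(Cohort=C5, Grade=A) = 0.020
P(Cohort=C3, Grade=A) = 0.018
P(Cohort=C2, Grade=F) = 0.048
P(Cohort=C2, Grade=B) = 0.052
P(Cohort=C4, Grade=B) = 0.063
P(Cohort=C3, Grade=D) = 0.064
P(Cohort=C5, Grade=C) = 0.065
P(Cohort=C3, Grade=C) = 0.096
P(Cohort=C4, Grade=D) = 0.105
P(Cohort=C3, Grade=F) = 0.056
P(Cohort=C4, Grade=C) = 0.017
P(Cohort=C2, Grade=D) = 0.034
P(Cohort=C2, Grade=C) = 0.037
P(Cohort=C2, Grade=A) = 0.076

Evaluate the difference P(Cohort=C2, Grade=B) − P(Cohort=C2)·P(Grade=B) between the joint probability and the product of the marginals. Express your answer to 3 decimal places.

P(Cohort=C2) = 0.076 + 0.052 + 0.037 + 0.034 + 0.048 = 0.247.
P(Grade=B) = 0.052 + 0.071 + 0.063 + 0.012 = 0.198.
P(Cohort=C2, Grade=B) − P(Cohort=C2)P(Grade=B) = 0.052 − 0.247×0.198 = 0.003.

0.003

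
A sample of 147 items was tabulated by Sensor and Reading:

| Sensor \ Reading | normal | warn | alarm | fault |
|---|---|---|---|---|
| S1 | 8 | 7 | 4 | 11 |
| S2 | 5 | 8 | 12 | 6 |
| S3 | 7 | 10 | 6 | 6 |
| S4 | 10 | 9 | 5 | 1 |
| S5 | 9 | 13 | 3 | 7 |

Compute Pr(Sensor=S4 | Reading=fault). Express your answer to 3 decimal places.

0.032

Total with Reading=fault: 11 + 6 + 6 + 1 + 7 = 31.
P(Sensor=S4 | Reading=fault) = 1/31 = 0.032.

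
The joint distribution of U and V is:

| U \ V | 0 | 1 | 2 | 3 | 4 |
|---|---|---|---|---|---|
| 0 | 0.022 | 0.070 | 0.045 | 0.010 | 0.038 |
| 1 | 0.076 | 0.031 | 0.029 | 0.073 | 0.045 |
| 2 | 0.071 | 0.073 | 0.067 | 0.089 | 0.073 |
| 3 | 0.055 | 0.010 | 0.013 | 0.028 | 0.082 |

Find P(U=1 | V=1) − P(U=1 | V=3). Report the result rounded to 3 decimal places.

-0.197

P(V=1) = 0.070 + 0.031 + 0.073 + 0.010 = 0.184; P(U=1 | V=1) = 0.031/0.184 = 0.1685.
P(V=3) = 0.010 + 0.073 + 0.089 + 0.028 = 0.200; P(U=1 | V=3) = 0.073/0.200 = 0.3650.
Difference = -0.197.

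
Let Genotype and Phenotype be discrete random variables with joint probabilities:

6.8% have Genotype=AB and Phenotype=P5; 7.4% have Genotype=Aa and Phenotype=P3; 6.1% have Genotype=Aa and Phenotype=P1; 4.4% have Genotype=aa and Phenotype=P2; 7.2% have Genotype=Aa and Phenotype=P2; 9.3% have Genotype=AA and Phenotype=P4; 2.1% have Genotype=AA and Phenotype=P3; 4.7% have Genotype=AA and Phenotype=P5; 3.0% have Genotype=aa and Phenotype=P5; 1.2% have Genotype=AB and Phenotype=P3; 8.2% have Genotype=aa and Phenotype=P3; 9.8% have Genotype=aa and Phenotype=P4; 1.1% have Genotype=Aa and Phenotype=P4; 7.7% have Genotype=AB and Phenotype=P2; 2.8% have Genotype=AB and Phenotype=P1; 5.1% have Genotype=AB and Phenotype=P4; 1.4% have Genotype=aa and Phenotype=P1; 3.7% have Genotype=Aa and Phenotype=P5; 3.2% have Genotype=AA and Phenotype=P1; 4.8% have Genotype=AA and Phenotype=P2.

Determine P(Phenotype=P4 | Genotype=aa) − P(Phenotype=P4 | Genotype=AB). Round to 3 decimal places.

0.150

P(Genotype=aa) = 0.014 + 0.044 + 0.082 + 0.098 + 0.030 = 0.268; P(Phenotype=P4 | Genotype=aa) = 0.098/0.268 = 0.3657.
P(Genotype=AB) = 0.028 + 0.077 + 0.012 + 0.051 + 0.068 = 0.236; P(Phenotype=P4 | Genotype=AB) = 0.051/0.236 = 0.2161.
Difference = 0.150.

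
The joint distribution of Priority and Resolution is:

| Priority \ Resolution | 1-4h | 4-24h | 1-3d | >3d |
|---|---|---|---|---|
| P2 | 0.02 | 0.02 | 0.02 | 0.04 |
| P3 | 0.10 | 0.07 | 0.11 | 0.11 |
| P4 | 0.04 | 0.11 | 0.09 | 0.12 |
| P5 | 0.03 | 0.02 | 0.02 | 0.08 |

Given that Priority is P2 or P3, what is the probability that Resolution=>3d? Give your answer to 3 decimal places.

0.306

P(Priority=P2) = 0.02 + 0.02 + 0.02 + 0.04 = 0.10.
P(Priority=P3) = 0.10 + 0.07 + 0.11 + 0.11 = 0.39.
P(Priority ∈ {P2, P3}) = 0.10 + 0.39 = 0.49; P(Resolution=>3d, Priority ∈ {P2, P3}) = 0.04 + 0.11 = 0.15.
P(Resolution=>3d | Priority ∈ {P2, P3}) = 0.15/0.49 = 0.306.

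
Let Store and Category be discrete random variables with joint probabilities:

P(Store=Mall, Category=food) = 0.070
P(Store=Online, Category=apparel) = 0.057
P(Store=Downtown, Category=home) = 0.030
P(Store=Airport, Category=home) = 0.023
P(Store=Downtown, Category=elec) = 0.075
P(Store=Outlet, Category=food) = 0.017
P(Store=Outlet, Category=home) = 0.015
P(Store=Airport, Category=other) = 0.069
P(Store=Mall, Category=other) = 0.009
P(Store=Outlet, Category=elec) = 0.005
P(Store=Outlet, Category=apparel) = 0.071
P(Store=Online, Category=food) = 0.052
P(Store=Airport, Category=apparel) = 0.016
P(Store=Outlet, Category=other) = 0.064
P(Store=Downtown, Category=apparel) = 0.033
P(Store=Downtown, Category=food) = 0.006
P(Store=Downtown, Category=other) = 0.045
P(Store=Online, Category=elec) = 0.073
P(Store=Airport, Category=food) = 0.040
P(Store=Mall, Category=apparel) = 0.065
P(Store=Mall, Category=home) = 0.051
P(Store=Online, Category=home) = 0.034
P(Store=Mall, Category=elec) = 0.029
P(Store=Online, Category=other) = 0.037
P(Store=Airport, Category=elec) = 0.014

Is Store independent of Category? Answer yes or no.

no

P(Store=Mall) = 0.224 and P(Category=other) = 0.224, so their product is 0.05018, but P(Store=Mall, Category=other) = 0.009. Since these differ, Store and Category are not independent.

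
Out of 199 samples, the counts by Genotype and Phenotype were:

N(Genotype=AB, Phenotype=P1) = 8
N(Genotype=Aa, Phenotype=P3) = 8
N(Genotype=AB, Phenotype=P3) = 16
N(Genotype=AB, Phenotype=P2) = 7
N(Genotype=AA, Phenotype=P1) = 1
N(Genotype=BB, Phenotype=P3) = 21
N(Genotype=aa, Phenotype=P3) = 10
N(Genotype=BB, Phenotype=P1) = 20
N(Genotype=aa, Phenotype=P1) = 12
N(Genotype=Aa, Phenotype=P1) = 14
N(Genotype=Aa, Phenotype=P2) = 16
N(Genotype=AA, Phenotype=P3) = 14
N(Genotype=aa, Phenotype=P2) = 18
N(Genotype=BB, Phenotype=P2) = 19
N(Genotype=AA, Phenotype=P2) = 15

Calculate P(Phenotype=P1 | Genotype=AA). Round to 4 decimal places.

0.0333

Total with Genotype=AA: 1 + 15 + 14 = 30.
P(Phenotype=P1 | Genotype=AA) = 1/30 = 0.0333.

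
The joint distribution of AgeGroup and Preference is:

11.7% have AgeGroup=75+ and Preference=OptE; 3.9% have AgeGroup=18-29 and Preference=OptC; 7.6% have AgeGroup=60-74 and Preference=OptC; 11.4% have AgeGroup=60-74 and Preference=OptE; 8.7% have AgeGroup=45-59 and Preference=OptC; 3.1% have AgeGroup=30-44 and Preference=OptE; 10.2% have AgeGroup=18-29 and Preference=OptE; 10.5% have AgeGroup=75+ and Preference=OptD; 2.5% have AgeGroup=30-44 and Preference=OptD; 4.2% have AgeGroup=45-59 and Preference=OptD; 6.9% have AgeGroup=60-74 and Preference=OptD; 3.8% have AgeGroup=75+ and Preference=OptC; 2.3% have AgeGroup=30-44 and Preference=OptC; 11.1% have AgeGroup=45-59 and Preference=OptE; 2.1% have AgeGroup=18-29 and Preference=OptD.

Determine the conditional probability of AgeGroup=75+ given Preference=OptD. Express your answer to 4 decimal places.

0.4008

P(Preference=OptD) = 0.021 + 0.025 + 0.042 + 0.069 + 0.105 = 0.262.
P(AgeGroup=75+ | Preference=OptD) = 0.105/0.262 = 0.4008.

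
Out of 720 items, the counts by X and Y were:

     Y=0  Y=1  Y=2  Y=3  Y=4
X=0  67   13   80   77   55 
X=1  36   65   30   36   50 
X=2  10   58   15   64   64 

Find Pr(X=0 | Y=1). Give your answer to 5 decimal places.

Total with Y=1: 13 + 65 + 58 = 136.
P(X=0 | Y=1) = 13/136 = 0.09559.

0.09559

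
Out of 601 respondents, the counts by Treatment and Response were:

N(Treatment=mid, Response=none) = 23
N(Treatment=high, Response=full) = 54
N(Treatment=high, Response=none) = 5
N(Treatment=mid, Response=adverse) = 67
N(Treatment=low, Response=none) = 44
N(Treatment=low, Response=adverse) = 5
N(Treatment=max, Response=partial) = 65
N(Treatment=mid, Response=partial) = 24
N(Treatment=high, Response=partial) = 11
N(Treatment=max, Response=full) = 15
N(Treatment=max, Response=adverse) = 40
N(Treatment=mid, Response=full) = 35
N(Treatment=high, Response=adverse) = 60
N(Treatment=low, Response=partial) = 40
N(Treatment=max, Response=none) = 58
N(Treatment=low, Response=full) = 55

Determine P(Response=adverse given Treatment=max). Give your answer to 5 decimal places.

0.22472

Total with Treatment=max: 58 + 65 + 15 + 40 = 178.
P(Response=adverse | Treatment=max) = 40/178 = 0.22472.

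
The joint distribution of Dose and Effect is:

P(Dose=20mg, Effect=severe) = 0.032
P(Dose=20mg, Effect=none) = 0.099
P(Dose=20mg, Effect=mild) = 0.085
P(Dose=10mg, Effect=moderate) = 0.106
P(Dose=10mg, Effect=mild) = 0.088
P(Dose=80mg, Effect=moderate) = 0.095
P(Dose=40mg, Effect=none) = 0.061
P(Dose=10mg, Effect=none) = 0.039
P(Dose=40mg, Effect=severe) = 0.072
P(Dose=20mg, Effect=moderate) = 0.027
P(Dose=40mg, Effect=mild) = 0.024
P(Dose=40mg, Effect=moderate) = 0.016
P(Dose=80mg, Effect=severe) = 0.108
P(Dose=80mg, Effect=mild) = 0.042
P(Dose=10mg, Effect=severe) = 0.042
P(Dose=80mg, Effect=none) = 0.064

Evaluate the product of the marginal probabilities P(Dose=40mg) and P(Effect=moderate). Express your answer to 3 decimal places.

P(Dose=40mg) = 0.061 + 0.024 + 0.016 + 0.072 = 0.173.
P(Effect=moderate) = 0.106 + 0.027 + 0.016 + 0.095 = 0.244.
Product: 0.173 × 0.244 = 0.042.

0.042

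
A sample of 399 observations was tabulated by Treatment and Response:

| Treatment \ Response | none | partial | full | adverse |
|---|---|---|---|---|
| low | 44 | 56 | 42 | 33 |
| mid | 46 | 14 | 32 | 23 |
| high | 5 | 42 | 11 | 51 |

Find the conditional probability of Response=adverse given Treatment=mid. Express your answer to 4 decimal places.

0.2000

Total with Treatment=mid: 46 + 14 + 32 + 23 = 115.
P(Response=adverse | Treatment=mid) = 23/115 = 0.2000.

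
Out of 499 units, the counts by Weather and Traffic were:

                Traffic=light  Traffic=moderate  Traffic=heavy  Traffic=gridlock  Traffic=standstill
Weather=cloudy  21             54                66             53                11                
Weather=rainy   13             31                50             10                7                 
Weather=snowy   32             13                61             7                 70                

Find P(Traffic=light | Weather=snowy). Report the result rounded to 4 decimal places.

0.1749

Total with Weather=snowy: 32 + 13 + 61 + 7 + 70 = 183.
P(Traffic=light | Weather=snowy) = 32/183 = 0.1749.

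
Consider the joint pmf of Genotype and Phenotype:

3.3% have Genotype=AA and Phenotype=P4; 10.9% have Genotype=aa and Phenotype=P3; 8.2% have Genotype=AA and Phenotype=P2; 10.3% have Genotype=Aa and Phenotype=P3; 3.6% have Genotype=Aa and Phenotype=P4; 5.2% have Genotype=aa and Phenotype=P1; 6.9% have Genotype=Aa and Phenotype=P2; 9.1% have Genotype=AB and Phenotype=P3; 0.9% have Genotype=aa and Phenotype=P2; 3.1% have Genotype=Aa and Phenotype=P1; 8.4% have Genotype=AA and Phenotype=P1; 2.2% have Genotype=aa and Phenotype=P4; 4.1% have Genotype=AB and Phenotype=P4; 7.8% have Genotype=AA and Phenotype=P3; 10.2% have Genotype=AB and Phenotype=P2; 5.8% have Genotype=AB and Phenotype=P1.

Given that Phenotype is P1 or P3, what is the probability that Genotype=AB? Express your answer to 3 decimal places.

0.246

P(Phenotype=P1) = 0.084 + 0.031 + 0.052 + 0.058 = 0.225.
P(Phenotype=P3) = 0.078 + 0.103 + 0.109 + 0.091 = 0.381.
P(Phenotype ∈ {P1, P3}) = 0.225 + 0.381 = 0.606; P(Genotype=AB, Phenotype ∈ {P1, P3}) = 0.058 + 0.091 = 0.149.
P(Genotype=AB | Phenotype ∈ {P1, P3}) = 0.149/0.606 = 0.246.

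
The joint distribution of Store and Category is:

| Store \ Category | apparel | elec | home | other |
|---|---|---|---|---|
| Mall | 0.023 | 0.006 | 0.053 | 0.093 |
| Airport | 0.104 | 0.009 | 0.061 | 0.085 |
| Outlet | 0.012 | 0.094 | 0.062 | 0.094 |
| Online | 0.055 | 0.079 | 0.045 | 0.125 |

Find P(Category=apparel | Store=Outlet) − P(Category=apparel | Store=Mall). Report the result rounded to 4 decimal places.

P(Store=Outlet) = 0.012 + 0.094 + 0.062 + 0.094 = 0.262; P(Category=apparel | Store=Outlet) = 0.012/0.262 = 0.04580.
P(Store=Mall) = 0.023 + 0.006 + 0.053 + 0.093 = 0.175; P(Category=apparel | Store=Mall) = 0.023/0.175 = 0.13143.
Difference = -0.0856.

-0.0856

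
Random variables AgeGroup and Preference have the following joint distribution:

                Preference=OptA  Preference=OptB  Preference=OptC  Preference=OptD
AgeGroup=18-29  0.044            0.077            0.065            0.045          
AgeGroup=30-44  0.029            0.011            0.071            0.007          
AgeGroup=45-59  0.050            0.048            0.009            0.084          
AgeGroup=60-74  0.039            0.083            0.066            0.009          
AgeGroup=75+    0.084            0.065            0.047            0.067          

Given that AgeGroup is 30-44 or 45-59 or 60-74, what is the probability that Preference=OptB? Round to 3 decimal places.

P(AgeGroup=30-44) = 0.029 + 0.011 + 0.071 + 0.007 = 0.118.
P(AgeGroup=45-59) = 0.050 + 0.048 + 0.009 + 0.084 = 0.191.
P(AgeGroup=60-74) = 0.039 + 0.083 + 0.066 + 0.009 = 0.197.
P(AgeGroup ∈ {30-44, 45-59, 60-74}) = 0.118 + 0.191 + 0.197 = 0.506; P(Preference=OptB, AgeGroup ∈ {30-44, 45-59, 60-74}) = 0.011 + 0.048 + 0.083 = 0.142.
P(Preference=OptB | AgeGroup ∈ {30-44, 45-59, 60-74}) = 0.142/0.506 = 0.281.

0.281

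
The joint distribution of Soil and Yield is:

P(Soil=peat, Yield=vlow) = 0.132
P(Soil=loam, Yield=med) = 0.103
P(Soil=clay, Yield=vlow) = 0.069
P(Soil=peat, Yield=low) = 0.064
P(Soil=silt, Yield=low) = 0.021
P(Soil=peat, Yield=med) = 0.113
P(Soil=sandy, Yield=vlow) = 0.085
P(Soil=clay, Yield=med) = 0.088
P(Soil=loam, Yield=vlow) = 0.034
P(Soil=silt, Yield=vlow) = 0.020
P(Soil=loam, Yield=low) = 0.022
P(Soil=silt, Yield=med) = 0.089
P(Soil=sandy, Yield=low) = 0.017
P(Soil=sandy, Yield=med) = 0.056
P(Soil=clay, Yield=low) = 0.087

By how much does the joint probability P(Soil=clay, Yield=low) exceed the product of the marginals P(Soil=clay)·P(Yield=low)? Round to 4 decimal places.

P(Soil=clay) = 0.069 + 0.087 + 0.088 = 0.244.
P(Yield=low) = 0.017 + 0.022 + 0.087 + 0.021 + 0.064 = 0.211.
P(Soil=clay, Yield=low) − P(Soil=clay)P(Yield=low) = 0.087 − 0.244×0.211 = 0.0355.

0.0355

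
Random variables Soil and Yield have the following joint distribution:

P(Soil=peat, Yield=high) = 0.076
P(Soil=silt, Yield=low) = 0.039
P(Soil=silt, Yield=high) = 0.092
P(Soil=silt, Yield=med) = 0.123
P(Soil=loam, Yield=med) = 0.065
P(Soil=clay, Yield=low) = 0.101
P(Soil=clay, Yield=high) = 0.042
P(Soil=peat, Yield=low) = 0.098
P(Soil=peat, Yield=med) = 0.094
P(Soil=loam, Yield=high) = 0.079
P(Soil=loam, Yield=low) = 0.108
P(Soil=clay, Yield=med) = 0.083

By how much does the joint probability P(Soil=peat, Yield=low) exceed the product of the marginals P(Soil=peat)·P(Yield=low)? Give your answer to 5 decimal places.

P(Soil=peat) = 0.098 + 0.094 + 0.076 = 0.268.
P(Yield=low) = 0.108 + 0.101 + 0.039 + 0.098 = 0.346.
P(Soil=peat, Yield=low) − P(Soil=peat)P(Yield=low) = 0.098 − 0.268×0.346 = 0.00527.

0.00527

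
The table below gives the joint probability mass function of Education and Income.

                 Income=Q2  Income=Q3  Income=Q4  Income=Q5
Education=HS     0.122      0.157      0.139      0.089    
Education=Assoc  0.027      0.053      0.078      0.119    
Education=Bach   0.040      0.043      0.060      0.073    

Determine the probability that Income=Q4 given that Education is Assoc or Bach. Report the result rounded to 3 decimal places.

P(Education=Assoc) = 0.027 + 0.053 + 0.078 + 0.119 = 0.277.
P(Education=Bach) = 0.040 + 0.043 + 0.060 + 0.073 = 0.216.
P(Education ∈ {Assoc, Bach}) = 0.277 + 0.216 = 0.493; P(Income=Q4, Education ∈ {Assoc, Bach}) = 0.078 + 0.060 = 0.138.
P(Income=Q4 | Education ∈ {Assoc, Bach}) = 0.138/0.493 = 0.280.

0.280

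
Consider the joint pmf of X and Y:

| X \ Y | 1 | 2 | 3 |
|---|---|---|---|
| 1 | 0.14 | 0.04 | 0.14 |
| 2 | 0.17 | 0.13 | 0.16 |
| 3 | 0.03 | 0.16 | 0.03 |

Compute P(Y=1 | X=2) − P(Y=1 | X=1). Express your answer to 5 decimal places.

-0.06793

P(X=2) = 0.17 + 0.13 + 0.16 = 0.46; P(Y=1 | X=2) = 0.17/0.46 = 0.369565.
P(X=1) = 0.14 + 0.04 + 0.14 = 0.32; P(Y=1 | X=1) = 0.14/0.32 = 0.437500.
Difference = -0.06793.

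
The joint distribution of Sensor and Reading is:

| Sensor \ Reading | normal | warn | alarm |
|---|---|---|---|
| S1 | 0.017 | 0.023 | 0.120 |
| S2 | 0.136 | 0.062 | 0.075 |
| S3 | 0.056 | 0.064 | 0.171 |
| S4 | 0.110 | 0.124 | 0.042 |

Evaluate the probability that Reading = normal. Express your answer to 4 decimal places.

0.3190

P(Reading=normal) = 0.017 + 0.136 + 0.056 + 0.110 = 0.319.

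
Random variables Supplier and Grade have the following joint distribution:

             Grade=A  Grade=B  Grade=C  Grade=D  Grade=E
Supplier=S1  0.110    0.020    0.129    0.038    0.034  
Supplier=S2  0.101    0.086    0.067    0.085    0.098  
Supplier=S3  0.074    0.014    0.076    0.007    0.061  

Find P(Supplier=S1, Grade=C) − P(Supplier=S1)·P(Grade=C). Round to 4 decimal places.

P(Supplier=S1) = 0.110 + 0.020 + 0.129 + 0.038 + 0.034 = 0.331.
P(Grade=C) = 0.129 + 0.067 + 0.076 = 0.272.
P(Supplier=S1, Grade=C) − P(Supplier=S1)P(Grade=C) = 0.129 − 0.331×0.272 = 0.0390.

0.0390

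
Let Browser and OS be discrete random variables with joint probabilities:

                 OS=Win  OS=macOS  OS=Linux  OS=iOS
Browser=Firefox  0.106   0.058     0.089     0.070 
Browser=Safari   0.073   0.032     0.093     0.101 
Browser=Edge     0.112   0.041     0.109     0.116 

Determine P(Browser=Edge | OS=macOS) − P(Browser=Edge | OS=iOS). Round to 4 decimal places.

-0.0912

P(OS=macOS) = 0.058 + 0.032 + 0.041 = 0.131; P(Browser=Edge | OS=macOS) = 0.041/0.131 = 0.31298.
P(OS=iOS) = 0.070 + 0.101 + 0.116 = 0.287; P(Browser=Edge | OS=iOS) = 0.116/0.287 = 0.40418.
Difference = -0.0912.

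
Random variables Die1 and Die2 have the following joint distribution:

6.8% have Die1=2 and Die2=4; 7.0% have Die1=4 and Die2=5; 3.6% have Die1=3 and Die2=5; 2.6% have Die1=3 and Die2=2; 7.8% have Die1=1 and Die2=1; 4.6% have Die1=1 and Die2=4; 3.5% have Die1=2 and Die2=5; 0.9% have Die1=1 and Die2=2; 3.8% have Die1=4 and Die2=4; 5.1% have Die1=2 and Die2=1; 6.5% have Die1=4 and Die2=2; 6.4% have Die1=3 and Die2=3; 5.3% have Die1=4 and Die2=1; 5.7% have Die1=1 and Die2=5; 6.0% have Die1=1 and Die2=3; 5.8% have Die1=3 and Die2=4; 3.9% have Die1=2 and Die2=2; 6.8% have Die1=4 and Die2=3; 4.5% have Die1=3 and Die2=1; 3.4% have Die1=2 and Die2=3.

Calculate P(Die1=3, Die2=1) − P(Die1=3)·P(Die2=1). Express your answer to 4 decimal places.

P(Die1=3) = 0.045 + 0.026 + 0.064 + 0.058 + 0.036 = 0.229.
P(Die2=1) = 0.078 + 0.051 + 0.045 + 0.053 = 0.227.
P(Die1=3, Die2=1) − P(Die1=3)P(Die2=1) = 0.045 − 0.229×0.227 = -0.0070.

-0.0070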